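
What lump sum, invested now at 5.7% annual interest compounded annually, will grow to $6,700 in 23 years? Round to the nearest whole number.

Growth factor = (1 + 0.057)^23 ≈ 3.578695178.
P = 6,700/3.578695178 ≈ 1,872.1907.

$1,872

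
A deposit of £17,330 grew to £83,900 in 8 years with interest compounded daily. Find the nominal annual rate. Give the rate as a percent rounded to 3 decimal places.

19.720%

(1 + r/365)^2920 = 83,900/17,330 = 4.84132.
1 + r/365 = 4.84132^(1/2920) ≈ 1.00054, so r/365 ≈ 0.000540278.
r ≈ 365·0.000540278 = 19.72016%.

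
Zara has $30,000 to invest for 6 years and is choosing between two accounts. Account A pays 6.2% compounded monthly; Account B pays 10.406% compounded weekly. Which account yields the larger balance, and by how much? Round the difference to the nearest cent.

Account B, by $12,499.25

Account A growth factor: (1 + 0.062/12)^72 ≈ 1.4492443713; balance ≈ 43,477.3311.
Account B growth factor: (1 + 0.10406/52)^312 ≈ 1.8658861953; balance ≈ 55,976.5859.
Account B is larger by 12,499.2547.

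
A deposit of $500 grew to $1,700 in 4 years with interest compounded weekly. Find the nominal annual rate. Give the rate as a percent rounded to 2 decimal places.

The 208-period growth factor is 1,700/500 = 3.4.
r/52 = 3.4^(1/208) − 1 ≈ 0.00590088, so r ≈ 52·0.00590088 = 30.68456%.

30.68%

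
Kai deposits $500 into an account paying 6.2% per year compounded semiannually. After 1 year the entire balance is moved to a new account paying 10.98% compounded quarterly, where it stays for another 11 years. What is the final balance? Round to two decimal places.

Phase 1: 500·(1 + 0.031)^2 ≈ 531.4805.
Phase 2: 531.4805·(1 + 0.02745)^44 ≈ 1,749.6774.

$1,749.68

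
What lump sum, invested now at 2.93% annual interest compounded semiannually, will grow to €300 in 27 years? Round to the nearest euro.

Growth factor = (1 + 0.01465)^54 ≈ 2.19319892.
P = 300/2.19319892 ≈ 136.7865.

€137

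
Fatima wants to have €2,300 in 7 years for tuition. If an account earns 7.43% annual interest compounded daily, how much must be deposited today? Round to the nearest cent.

€1,367.33

Growth factor = (1 + 0.0743/365)^2555 ≈ 1.682106826.
P = 2,300/1.682106826 ≈ 1,367.3329.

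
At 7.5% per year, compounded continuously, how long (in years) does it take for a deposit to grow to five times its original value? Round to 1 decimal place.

e^(0.075t) = 5, so 0.075t = ln 5 ≈ 1.6094.
t ≈ 1.6094/0.075 ≈ 21.4592.

21.5 years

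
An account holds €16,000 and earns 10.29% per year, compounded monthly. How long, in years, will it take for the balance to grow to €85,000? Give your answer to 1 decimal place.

16.3 years

(1 + 0.008575)^(12t) = 85,000/16,000 = 5.3125.
12t·ln(1 + 0.008575) = ln(5.3125); 12t = 1.6701/0.00853844 ≈ 195.5933.
t ≈ 16.2994 years.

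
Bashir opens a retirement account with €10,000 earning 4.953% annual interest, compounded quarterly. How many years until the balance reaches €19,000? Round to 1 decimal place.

13.0 years

We need (1 + 0.0123825)^(4t) = 1.9, so 4t = ln 1.9 / ln 1.012382 ≈ 52.1558.
t ≈ 52.1558/4 = 13.0390 years.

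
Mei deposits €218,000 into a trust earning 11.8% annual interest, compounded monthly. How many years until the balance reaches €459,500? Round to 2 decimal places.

(1 + 0.00983333)^(12t) = 459,500/218,000 = 2.1078.
12t·ln(1 + 0.00983333) = ln(2.1078); 12t = 0.74564/0.0097853 ≈ 76.2004.
t ≈ 6.3500 years.

6.35 years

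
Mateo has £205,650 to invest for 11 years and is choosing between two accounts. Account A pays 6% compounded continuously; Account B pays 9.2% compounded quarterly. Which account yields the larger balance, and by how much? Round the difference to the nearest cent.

A: e^(0.06·11) = e^0.66 ≈ 1.9347923344, so 205,650 × 1.9347923344 ≈ 397,890.0436.
B: (1 + 0.023)^44 ≈ 2.7197430982, so 205,650 × 2.7197430982 ≈ 559,315.1681.
Difference ≈ 161,425.1246 in favor of B.

Account B, by £161,425.12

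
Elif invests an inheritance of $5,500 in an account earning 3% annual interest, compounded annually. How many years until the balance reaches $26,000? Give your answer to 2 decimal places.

(1 + 0.03)^t = 26,000/5,500 = 4.7273.
t·ln(1 + 0.03) = ln(4.7273); t = 1.5533/0.0295588 ≈ 52.5511.

52.55 years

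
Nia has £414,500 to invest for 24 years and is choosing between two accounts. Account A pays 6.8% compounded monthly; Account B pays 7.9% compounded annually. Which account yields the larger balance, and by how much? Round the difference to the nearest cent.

Account B, by £460,579.01

Account A growth factor: (1 + 0.068/12)^288 ≈ 5.090588254628; balance ≈ 2,110,048.8315.
Account B growth factor: (1 + 0.079)^24 ≈ 6.201755955765; balance ≈ 2,570,627.8437.
Account B is larger by 460,579.0121.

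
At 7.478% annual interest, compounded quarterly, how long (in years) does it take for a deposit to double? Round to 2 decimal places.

(1 + 0.018695)^(4t) = 2.
4t = ln 2 / ln(1 + 0.018695) ≈ 0.69315/0.0185224 ≈ 37.4221.
t ≈ 9.3555.

9.36 years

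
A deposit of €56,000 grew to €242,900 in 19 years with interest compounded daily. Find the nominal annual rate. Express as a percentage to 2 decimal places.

7.72%

(1 + r/365)^6935 = 242,900/56,000 = 4.3375.
1 + r/365 = 4.3375^(1/6935) ≈ 1.000212, so r/365 ≈ 0.000211601.
r ≈ 365·0.000211601 = 7.72344%.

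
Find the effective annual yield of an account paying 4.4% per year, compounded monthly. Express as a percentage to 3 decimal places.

4.490%

EAR = (1 + 4.4%/12)^12 − 1 = (1 + 0.00366667)^12 − 1.
(1 + 0.00366667)^12 ≈ 1.044898, so EAR ≈ 4.48983%.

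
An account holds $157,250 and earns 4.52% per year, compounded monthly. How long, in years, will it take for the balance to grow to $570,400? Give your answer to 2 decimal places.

28.56 years

We need (1 + 0.00376667)^(12t) = 3.6273, so 12t = ln 3.6273 / ln 1.003767 ≈ 342.7238.
t ≈ 342.7238/12 = 28.5603 years.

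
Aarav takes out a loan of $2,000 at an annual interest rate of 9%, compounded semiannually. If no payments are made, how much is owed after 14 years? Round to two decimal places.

$6,859.40

Periodic rate = 9%/2 = 0.045; periods = 2·14 = 28.
A = 2,000·(1 + 0.045)^28 ≈ 2,000·3.429699993 ≈ 6,859.4000.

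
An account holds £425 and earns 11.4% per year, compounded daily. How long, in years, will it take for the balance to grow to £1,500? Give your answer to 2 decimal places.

11.06 years

We need (1 + 0.000312329)^(365t) = 3.5294, so 365t = ln 3.5294 / ln 1.000312 ≈ 4038.4629.
t ≈ 4038.4629/365 = 11.0643 years.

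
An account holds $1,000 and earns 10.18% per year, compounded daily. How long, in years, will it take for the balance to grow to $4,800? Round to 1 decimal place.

15.4 years

We need (1 + 0.000278904)^(365t) = 4.8, so 365t = ln 4.8 / ln 1.000279 ≈ 5624.9966.
t ≈ 5624.9966/365 = 15.4109 years.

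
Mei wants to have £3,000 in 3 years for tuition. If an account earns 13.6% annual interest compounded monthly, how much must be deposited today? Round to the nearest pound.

Growth factor = (1 + 0.136/12)^36 ≈ 1.500360363.
P = 3,000/1.500360363 ≈ 1,999.5196.

£2,000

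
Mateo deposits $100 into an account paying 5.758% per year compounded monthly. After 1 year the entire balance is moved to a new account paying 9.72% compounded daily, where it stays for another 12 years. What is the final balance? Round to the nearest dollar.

$340

Phase 1: 100·(1 + 0.05758/12)^12 ≈ 105.9124.
Phase 2: 105.9124·(1 + 0.0972/365)^4380 ≈ 339.9699.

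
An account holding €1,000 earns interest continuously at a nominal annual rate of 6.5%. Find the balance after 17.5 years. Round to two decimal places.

A = P·e^(rt) = 1,000·e^(0.065·17.5) = 1,000·e^1.1375.
e^1.1375 ≈ 3.118961207, so A ≈ 3,118.9612.

€3,118.96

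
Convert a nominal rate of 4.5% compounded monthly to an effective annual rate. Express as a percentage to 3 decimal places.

4.594%

One year is 12 periods at 0.00375 each: (1 + 0.00375)^12 ≈ 1.04594.
EAR = 1.04594 − 1 ≈ 4.59398%.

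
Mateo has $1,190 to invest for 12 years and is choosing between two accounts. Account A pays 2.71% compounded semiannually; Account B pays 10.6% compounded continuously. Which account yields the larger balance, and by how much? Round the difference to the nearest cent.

A: (1 + 0.01355)^24 ≈ 1.381288104, so 1,190 × 1.381288104 ≈ 1,643.7328.
B: e^(0.106·12) = e^1.272 ≈ 3.567981394, so 1,190 × 3.567981394 ≈ 4,245.8979.
Difference ≈ 2,602.1650 in favor of B.

Account B, by $2,602.17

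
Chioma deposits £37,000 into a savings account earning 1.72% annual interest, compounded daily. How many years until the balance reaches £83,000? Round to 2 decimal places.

46.97 years

(1 + 0.0000471233)^(365t) = 83,000/37,000 = 2.2432.
365t·ln(1 + 0.0000471233) = ln(2.2432); 365t = 0.80792/4.71222e-05 ≈ 17145.2751.
t ≈ 46.9734 years.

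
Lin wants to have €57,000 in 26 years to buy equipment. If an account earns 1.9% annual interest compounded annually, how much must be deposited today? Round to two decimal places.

€34,941.86

Growth factor = (1 + 0.019)^26 ≈ 1.6312810237.
P = 57,000/1.6312810237 ≈ 34,941.8642.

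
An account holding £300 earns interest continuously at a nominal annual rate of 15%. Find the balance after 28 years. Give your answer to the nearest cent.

A = P·e^(rt) = 300·e^(0.15·28) = 300·e^4.2.
e^4.2 ≈ 66.686331041, so A ≈ 20,005.8993.

£20,005.90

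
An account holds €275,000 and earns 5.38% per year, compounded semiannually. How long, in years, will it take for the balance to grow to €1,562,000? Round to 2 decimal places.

(1 + 0.0269)^(2t) = 1,562,000/275,000 = 5.68.
2t·ln(1 + 0.0269) = ln(5.68); 2t = 1.737/0.0265446 ≈ 65.4353.
t ≈ 32.7177 years.

32.72 years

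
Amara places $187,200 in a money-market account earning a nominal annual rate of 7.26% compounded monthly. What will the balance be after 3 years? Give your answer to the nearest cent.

Growth factor = (1 + 0.00605)^36 ≈ 1.24252276449.
A ≈ 187,200 × 1.24252276449 ≈ 232,600.2615.

$232,600.26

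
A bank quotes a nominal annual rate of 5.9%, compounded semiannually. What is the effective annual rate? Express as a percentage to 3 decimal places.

5.987%

EAR = (1 + 5.9%/2)^2 − 1 = (1 + 0.0295)^2 − 1.
(1 + 0.0295)^2 ≈ 1.05987, so EAR ≈ 5.98703%.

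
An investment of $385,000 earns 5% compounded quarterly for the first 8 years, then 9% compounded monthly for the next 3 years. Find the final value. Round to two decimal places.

Phase 1: 385,000·(1 + 0.0125)^32 ≈ 572,930.2458.
Phase 2: 572,930.2458·(1 + 0.0075)^36 ≈ 749,762.5140.

$749,762.51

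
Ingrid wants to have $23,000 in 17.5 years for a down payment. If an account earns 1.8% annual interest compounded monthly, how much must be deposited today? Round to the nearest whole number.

$16,789

Growth factor = (1 + 0.0015)^210 ≈ 1.3699359487.
P = 23,000/1.3699359487 ≈ 16,789.1061.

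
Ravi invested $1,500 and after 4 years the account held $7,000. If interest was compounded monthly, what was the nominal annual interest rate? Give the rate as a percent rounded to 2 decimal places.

The 48-period growth factor is 7,000/1,500 = 4.66667.
r/12 = 4.66667^(1/48) − 1 ≈ 0.0326131, so r ≈ 12·0.0326131 = 39.13575%.

39.14%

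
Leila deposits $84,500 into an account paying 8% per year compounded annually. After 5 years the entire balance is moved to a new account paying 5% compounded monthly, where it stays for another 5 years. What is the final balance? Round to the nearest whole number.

$159,340

After 5 years at 8%: 84,500 × 1.4693280768 ≈ 124,158.2225.
Then 5 years at 5%: 124,158.2225 × 1.2833586785 ≈ 159,339.5323.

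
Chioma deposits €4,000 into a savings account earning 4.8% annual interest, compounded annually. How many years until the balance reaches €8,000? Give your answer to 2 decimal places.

14.78 years

We need (1 + 0.048)^t = 2, so t = ln 2 / ln 1.048 ≈ 14.7844.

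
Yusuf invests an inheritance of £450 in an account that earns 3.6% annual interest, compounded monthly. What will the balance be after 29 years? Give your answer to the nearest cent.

£1,276.25

Growth factor = (1 + 0.003)^348 ≈ 2.836120579.
A ≈ 450 × 2.836120579 ≈ 1,276.2543.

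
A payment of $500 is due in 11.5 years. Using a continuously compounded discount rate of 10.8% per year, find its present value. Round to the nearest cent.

$144.40

P = A·e^(−rt) = 500·e^(−1.242).
e^(−1.242) ≈ 0.288806028, so P ≈ 144.4030.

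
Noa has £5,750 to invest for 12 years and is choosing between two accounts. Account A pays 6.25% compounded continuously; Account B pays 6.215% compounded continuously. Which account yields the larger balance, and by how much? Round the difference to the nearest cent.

Account A growth factor: e^(0.0625·12) = e^0.75 ≈ 2.1170000166; balance ≈ 12,172.7501.
Account B growth factor: e^(0.06215·12) = e^0.7458 ≈ 2.1081272624; balance ≈ 12,121.7318.
Account A is larger by 51.0183.

Account A, by £51.02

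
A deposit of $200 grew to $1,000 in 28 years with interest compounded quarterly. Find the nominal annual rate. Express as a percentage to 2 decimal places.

5.79%

(1 + r/4)^112 = 1,000/200 = 5.
1 + r/4 = 5^(1/112) ≈ 1.014474, so r/4 ≈ 0.0144737.
r ≈ 4·0.0144737 = 5.78949%.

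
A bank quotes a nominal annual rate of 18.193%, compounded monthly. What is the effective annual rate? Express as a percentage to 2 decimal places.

EAR = (1 + 18.193%/12)^12 − 1 = (1 + 0.0151608)^12 − 1.
(1 + 0.0151608)^12 ≈ 1.197894, so EAR ≈ 19.78936%.

19.79%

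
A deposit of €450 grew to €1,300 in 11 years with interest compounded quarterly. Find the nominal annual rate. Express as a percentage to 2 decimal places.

The 44-period growth factor is 1,300/450 = 2.88889.
r/4 = 2.88889^(1/44) − 1 ≈ 0.0244037, so r ≈ 4·0.0244037 = 9.76150%.

9.76%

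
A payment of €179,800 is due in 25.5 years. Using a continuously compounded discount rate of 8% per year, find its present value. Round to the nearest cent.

€23,379.16

P = A·e^(−rt) = 179,800·e^(−2.04).
e^(−2.04) ≈ 0.130028710878, so P ≈ 23,379.1622.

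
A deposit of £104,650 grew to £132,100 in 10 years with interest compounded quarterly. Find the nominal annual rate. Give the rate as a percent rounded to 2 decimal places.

2.34%

(1 + r/4)^40 = 132,100/104,650 = 1.2623.
1 + r/4 = 1.2623^(1/40) ≈ 1.00584, so r/4 ≈ 0.00584043.
r ≈ 4·0.00584043 = 2.33617%.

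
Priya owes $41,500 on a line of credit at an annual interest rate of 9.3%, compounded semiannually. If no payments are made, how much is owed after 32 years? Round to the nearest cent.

Periodic rate = 9.3%/2 = 0.0465; periods = 2·32 = 64.
A = 41,500·(1 + 0.0465)^64 ≈ 41,500·18.3362656047 ≈ 760,955.0226.

$760,955.02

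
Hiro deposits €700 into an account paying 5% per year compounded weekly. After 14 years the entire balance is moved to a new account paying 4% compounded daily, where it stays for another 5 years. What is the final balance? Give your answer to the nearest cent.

€1,721.12

After 14 years at 5%: 700 × 2.01307555 ≈ 1,409.1529.
Then 5 years at 4%: 1,409.1529 × 1.221389374 ≈ 1,721.1244.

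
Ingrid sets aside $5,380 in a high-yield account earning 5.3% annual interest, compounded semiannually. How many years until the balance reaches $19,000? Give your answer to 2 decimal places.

(1 + 0.0265)^(2t) = 19,000/5,380 = 3.5316.
2t·ln(1 + 0.0265) = ln(3.5316); 2t = 1.2618/0.026155 ≈ 48.2414.
t ≈ 24.1207 years.

24.12 years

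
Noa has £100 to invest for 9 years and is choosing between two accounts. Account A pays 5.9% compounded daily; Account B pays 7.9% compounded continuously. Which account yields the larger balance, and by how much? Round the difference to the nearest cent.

Account B, by £33.55

A: (1 + 0.059/365)^3285 ≈ 1.70055912, so 100 × 1.70055912 ≈ 170.0559.
B: e^(0.079·9) = e^0.711 ≈ 2.03602627, so 100 × 2.03602627 ≈ 203.6026.
Difference ≈ 33.5467 in favor of B.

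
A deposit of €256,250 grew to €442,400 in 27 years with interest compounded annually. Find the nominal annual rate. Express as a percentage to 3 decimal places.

The 27-period growth factor is 442,400/256,250 = 1.72644.
r = 1.72644^(1/27) − 1 ≈ 0.0204304, i.e. 2.04304%.

2.043%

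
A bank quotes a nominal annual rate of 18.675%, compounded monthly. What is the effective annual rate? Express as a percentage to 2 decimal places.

20.36%

One year is 12 periods at 0.0155625 each: (1 + 0.0155625)^12 ≈ 1.203594.
EAR = 1.203594 − 1 ≈ 20.35936%.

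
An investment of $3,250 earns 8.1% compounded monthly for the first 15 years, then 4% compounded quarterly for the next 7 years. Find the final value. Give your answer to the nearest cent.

After 15 years at 8.1%: 3,250 × 3.3565636751 ≈ 10,908.8319.
Then 7 years at 4%: 10,908.8319 × 1.3212909669 ≈ 14,413.7411.

$14,413.74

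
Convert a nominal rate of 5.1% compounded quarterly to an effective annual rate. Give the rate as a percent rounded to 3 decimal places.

5.198%

One year is 4 periods at 0.01275 each: (1 + 0.01275)^4 ≈ 1.051984.
EAR = 1.051984 − 1 ≈ 5.19837%.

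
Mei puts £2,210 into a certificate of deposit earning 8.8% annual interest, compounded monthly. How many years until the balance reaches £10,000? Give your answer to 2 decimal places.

17.22 years

We need (1 + 0.00733333)^(12t) = 4.5249, so 12t = ln 4.5249 / ln 1.007333 ≈ 206.6074.
t ≈ 206.6074/12 = 17.2173 years.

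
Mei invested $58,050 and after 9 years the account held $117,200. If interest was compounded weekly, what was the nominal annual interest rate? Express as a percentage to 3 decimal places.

(1 + r/52)^468 = 117,200/58,050 = 2.01895.
1 + r/52 = 2.01895^(1/468) ≈ 1.001502, so r/52 ≈ 0.00150236.
r ≈ 52·0.00150236 = 7.81228%.

7.812%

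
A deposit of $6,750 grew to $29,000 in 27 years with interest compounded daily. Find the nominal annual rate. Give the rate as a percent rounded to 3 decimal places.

(1 + r/365)^9855 = 29,000/6,750 = 4.2963.
1 + r/365 = 4.2963^(1/9855) ≈ 1.000148, so r/365 ≈ 0.000147931.
r ≈ 365·0.000147931 = 5.39949%.

5.399%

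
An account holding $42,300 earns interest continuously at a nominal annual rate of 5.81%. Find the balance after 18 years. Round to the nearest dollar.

$120,372

A = P·e^(rt) = 42,300·e^(0.0581·18) = 42,300·e^1.0458.
e^1.0458 ≈ 2.8456741526, so A ≈ 120,372.0167.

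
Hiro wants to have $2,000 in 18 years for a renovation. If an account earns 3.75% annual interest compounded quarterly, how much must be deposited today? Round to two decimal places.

Growth factor = (1 + 0.009375)^72 ≈ 1.957866921.
P = 2,000/1.957866921 ≈ 1,021.5199.

$1,021.52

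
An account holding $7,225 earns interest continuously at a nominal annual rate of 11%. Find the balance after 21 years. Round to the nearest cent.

A = P·e^(rt) = 7,225·e^(0.11·21) = 7,225·e^2.31.
e^2.31 ≈ 10.074424655, so A ≈ 72,787.7181.

$72,787.72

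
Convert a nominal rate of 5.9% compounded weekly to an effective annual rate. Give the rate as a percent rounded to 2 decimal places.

EAR = (1 + 5.9%/52)^52 − 1 = (1 + 0.00113462)^52 − 1.
(1 + 0.00113462)^52 ≈ 1.06074, so EAR ≈ 6.07398%.

6.07%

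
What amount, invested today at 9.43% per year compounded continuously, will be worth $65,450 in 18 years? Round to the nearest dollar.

P = A·e^(−rt) = 65,450·e^(−1.6974).
e^(−1.6974) ≈ 0.18315911922, so P ≈ 11,987.7644.

$11,988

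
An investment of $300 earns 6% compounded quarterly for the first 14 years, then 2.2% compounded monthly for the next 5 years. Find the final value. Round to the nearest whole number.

$771

Phase 1: 300·(1 + 0.015)^56 ≈ 690.5889.
Phase 2: 690.5889·(1 + 0.022/12)^60 ≈ 770.8117.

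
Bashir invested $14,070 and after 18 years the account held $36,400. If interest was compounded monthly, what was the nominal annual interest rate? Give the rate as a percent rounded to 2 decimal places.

The 216-period growth factor is 36,400/14,070 = 2.58706.
r/12 = 2.58706^(1/216) − 1 ≈ 0.00441027, so r ≈ 12·0.00441027 = 5.29232%.

5.29%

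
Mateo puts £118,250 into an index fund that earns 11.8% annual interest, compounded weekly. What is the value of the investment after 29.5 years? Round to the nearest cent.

Growth factor = (1 + 0.118/52)^1534 ≈ 32.36431311609.
A ≈ 118,250 × 32.36431311609 ≈ 3,827,080.0260.

£3,827,080.03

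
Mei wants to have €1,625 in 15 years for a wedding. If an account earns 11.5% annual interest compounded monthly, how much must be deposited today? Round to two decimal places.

Growth factor = (1 + 0.115/12)^180 ≈ 5.566613092.
P = 1,625/5.566613092 ≈ 291.9190.

€291.92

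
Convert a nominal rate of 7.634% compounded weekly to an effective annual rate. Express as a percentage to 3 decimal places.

One year is 52 periods at 0.00146808 each: (1 + 0.00146808)^52 ≈ 1.079269.
EAR = 1.079269 − 1 ≈ 7.92691%.

7.927%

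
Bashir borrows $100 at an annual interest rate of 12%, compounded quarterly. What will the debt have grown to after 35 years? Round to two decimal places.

Growth factor = (1 + 0.03)^140 ≈ 62.69190383.
A ≈ 100 × 62.69190383 ≈ 6,269.1904.

$6,269.19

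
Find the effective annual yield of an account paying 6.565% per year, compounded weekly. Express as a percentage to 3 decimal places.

EAR = (1 + 6.565%/52)^52 − 1 = (1 + 0.0012625)^52 − 1.
(1 + 0.0012625)^52 ≈ 1.067809, so EAR ≈ 6.78087%.

6.781%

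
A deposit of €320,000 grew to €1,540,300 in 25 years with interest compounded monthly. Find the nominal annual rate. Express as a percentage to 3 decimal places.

The 300-period growth factor is 1,540,300/320,000 = 4.81344.
r/12 = 4.81344^(1/300) − 1 ≈ 0.00525178, so r ≈ 12·0.00525178 = 6.30214%.

6.302%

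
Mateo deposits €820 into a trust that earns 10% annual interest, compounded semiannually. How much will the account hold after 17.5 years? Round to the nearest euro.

Growth factor = (1 + 0.05)^35 ≈ 5.516015368.
A ≈ 820 × 5.516015368 ≈ 4,523.1326.

€4,523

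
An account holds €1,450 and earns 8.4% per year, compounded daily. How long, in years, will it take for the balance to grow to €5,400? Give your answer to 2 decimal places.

15.65 years

We need (1 + 0.000230137)^(365t) = 3.7241, so 365t = ln 3.7241 / ln 1.00023 ≈ 5713.9302.
t ≈ 5713.9302/365 = 15.6546 years.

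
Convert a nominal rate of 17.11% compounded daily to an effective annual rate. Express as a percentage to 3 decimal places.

18.656%

One year is 365 periods at 0.000468767 each: (1 + 0.000468767)^365 ≈ 1.186562.
EAR = 1.186562 − 1 ≈ 18.65618%.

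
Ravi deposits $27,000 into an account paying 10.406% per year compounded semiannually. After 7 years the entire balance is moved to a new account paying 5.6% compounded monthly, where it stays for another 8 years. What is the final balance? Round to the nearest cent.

$85,875.42

After 7 years at 10.406%: 27,000 × 2.0342004334 ≈ 54,923.4117.
Then 8 years at 5.6%: 54,923.4117 × 1.5635484842 ≈ 85,875.4171.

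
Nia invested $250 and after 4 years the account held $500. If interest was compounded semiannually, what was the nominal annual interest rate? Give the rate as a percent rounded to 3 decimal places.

The 8-period growth factor is 500/250 = 2.
r/2 = 2^(1/8) − 1 ≈ 0.0905077, so r ≈ 2·0.0905077 = 18.10155%.

18.102%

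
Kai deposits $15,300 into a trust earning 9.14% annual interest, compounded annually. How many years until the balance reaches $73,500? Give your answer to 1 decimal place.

17.9 years

We need (1 + 0.0914)^t = 4.8039, so t = ln 4.8039 / ln 1.0914 ≈ 17.9443.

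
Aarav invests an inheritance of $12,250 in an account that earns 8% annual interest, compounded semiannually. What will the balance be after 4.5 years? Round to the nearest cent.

Periodic rate = 8%/2 = 0.04; periods = 2·4.5 = 9.
A = 12,250·(1 + 0.04)^9 ≈ 12,250·1.4233118124 ≈ 17,435.5697.

$17,435.57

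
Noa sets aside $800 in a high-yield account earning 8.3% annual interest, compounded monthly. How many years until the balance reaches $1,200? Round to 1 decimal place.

(1 + 0.00691667)^(12t) = 1,200/800 = 1.5.
12t·ln(1 + 0.00691667) = ln(1.5); 12t = 0.40547/0.00689286 ≈ 58.8240.
t ≈ 4.9020 years.

4.9 years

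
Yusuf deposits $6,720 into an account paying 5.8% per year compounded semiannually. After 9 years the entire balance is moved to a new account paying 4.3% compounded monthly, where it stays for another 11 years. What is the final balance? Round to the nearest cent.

$18,026.03

Phase 1: 6,720·(1 + 0.029)^18 ≈ 11,242.0631.
Phase 2: 11,242.0631·(1 + 0.043/12)^132 ≈ 18,026.0321.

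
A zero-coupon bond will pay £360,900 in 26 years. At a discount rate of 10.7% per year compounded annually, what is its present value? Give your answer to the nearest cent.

Annual rate = 10.7% = 0.107; 26 periods.
P = 360,900/(1 + 0.107)^26 ≈ 360,900/14.055236021 ≈ 25,677.2636.

£25,677.26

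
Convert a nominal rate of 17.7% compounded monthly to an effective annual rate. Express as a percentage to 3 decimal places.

19.209%

EAR = (1 + 17.7%/12)^12 − 1 = (1 + 0.01475)^12 − 1.
(1 + 0.01475)^12 ≈ 1.192089, so EAR ≈ 19.20891%.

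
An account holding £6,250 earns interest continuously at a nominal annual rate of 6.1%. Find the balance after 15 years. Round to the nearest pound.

A = P·e^(rt) = 6,250·e^(0.061·15) = 6,250·e^0.915.
e^0.915 ≈ 2.4967752519, so A ≈ 15,604.8453.

£15,605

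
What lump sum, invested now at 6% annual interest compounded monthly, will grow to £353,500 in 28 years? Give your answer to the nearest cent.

£66,159.57

Periodic rate = 6%/12 = 0.005; 336 periods.
P = 353,500/(1 + 0.005)^336 ≈ 353,500/5.34314241814 ≈ 66,159.5691.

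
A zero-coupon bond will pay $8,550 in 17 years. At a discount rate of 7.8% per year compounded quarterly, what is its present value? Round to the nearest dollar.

$2,300

Growth factor = (1 + 0.0195)^68 ≈ 3.718190593.
P = 8,550/3.718190593 ≈ 2,299.5056.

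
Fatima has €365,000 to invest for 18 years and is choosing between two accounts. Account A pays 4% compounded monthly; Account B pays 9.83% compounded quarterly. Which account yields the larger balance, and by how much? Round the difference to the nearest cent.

A: (1 + 0.04/12)^216 ≈ 2.05197482767, so 365,000 × 2.05197482767 ≈ 748,970.8121.
B: (1 + 0.024575)^72 ≈ 5.743152393696, so 365,000 × 5.743152393696 ≈ 2,096,250.6237.
Difference ≈ 1,347,279.8116 in favor of B.

Account B, by €1,347,279.81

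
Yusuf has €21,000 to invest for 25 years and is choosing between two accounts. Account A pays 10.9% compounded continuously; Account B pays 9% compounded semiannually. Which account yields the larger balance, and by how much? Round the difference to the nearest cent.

Account A, by €130,699.33

Account A growth factor: e^(0.109·25) = e^2.725 ≈ 15.2564139269; balance ≈ 320,384.6925.
Account B growth factor: (1 + 0.045)^50 ≈ 9.03263627254; balance ≈ 189,685.3617.
Account A is larger by 130,699.3307.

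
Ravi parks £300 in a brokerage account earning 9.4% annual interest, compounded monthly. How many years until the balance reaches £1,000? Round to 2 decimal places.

12.86 years

We need (1 + 0.00783333)^(12t) = 3.3333, so 12t = ln 3.3333 / ln 1.007833 ≈ 154.2999.
t ≈ 154.2999/12 = 12.8583 years.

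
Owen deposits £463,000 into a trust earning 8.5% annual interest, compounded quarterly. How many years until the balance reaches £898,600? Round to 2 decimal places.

7.88 years

(1 + 0.02125)^(4t) = 898,600/463,000 = 1.9408.
4t·ln(1 + 0.02125) = ln(1.9408); 4t = 0.66311/0.0210274 ≈ 31.5356.
t ≈ 7.8839 years.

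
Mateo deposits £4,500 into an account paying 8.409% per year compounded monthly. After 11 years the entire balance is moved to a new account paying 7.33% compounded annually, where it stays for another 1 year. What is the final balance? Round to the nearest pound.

£12,141

Phase 1: 4,500·(1 + 0.0070075)^132 ≈ 11,311.7445.
Phase 2: 11,311.7445·(1 + 0.0733)^1 ≈ 12,140.8954.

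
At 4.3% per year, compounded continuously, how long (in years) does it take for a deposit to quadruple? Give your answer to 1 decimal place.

32.2 years

e^(0.043t) = 4, so 0.043t = ln 4 ≈ 1.3863.
t ≈ 1.3863/0.043 ≈ 32.2394.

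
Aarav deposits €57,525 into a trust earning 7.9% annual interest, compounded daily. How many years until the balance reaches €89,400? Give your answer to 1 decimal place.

We need (1 + 0.000216438)^(365t) = 1.5541, so 365t = ln 1.5541 / ln 1.000216 ≈ 2037.2949.
t ≈ 2037.2949/365 = 5.5816 years.

5.6 years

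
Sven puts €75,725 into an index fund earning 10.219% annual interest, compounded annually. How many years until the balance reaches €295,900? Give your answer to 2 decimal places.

We need (1 + 0.10219)^t = 3.9076, so t = ln 3.9076 / ln 1.10219 ≈ 14.0075.

14.01 years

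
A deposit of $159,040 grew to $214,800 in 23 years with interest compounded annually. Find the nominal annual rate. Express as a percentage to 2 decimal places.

The 23-period growth factor is 214,800/159,040 = 1.3506.
r = 1.3506^(1/23) − 1 ≈ 0.0131532, i.e. 1.31532%.

1.32%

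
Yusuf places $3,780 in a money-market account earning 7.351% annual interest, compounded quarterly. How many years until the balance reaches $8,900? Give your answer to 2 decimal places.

11.76 years

(1 + 0.0183775)^(4t) = 8,900/3,780 = 2.3545.
4t·ln(1 + 0.0183775) = ln(2.3545); 4t = 0.85633/0.0182107 ≈ 47.0234.
t ≈ 11.7558 years.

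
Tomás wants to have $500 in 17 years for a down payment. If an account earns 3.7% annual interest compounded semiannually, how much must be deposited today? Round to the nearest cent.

$268.10

Growth factor = (1 + 0.0185)^34 ≈ 1.8649841.
P = 500/1.8649841 ≈ 268.0988.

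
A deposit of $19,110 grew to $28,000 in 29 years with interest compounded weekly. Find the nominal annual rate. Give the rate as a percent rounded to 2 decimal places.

The 1508-period growth factor is 28,000/19,110 = 1.4652.
r/52 = 1.4652^(1/1508) − 1 ≈ 0.000253343, so r ≈ 52·0.000253343 = 1.31738%.

1.32%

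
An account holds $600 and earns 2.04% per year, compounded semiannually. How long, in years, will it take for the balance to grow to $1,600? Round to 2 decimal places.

We need (1 + 0.0102)^(2t) = 2.6667, so 2t = ln 2.6667 / ln 1.0102 ≈ 96.6493.
t ≈ 96.6493/2 = 48.3247 years.

48.32 years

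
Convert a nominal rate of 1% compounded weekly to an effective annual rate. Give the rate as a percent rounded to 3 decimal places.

1.005%

EAR = (1 + 1%/52)^52 − 1 = (1 + 0.000192308)^52 − 1.
(1 + 0.000192308)^52 ≈ 1.010049, so EAR ≈ 1.00492%.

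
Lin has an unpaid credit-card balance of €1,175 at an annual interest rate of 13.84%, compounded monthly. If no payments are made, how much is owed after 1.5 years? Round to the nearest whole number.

€1,444

Periodic rate = 13.84%/12 = 0.0115333; periods = 12·1.5 = 18.
A = 1,175·(1 + 0.1384/12)^18 ≈ 1,175·1.229259513 ≈ 1,444.3799.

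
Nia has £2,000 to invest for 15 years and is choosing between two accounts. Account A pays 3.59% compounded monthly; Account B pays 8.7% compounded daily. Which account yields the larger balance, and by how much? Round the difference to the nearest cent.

Account B, by £3,950.12

A: (1 + 0.0359/12)^180 ≈ 1.712057899, so 2,000 × 1.712057899 ≈ 3,424.1158.
B: (1 + 0.087/365)^5475 ≈ 3.687115693, so 2,000 × 3.687115693 ≈ 7,374.2314.
Difference ≈ 3,950.1156 in favor of B.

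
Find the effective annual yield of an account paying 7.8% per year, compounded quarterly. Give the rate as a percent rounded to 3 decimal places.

8.031%

EAR = (1 + 7.8%/4)^4 − 1 = (1 + 0.0195)^4 − 1.
(1 + 0.0195)^4 ≈ 1.080311, so EAR ≈ 8.03113%.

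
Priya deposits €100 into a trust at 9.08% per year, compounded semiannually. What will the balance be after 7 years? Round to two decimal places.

€186.19

Periodic rate = 9.08%/2 = 0.0454; periods = 2·7 = 14.
A = 100·(1 + 0.0454)^14 ≈ 100·1.86189395 ≈ 186.1894.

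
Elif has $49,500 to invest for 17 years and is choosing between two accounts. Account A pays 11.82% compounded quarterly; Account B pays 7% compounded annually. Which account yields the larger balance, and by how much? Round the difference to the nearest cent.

Account A growth factor: (1 + 0.02955)^68 ≈ 7.24479531081; balance ≈ 358,617.3679.
Account B growth factor: (1 + 0.07)^17 ≈ 3.15881521096; balance ≈ 156,361.3529.
Account A is larger by 202,256.0149.

Account A, by $202,256.01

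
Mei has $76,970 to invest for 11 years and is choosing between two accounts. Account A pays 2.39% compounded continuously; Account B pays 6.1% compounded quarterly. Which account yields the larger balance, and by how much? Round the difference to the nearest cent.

Account A growth factor: e^(0.0239·11) = e^0.2629 ≈ 1.30069664278; balance ≈ 100,114.6206.
Account B growth factor: (1 + 0.01525)^44 ≈ 1.94630957473; balance ≈ 149,807.4480.
Account B is larger by 49,692.8274.

Account B, by $49,692.83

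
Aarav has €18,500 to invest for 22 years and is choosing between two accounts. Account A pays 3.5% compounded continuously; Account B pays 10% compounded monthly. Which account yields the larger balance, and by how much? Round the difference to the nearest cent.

Account B, by €125,491.95

Account A growth factor: e^(0.035·22) = e^0.77 ≈ 2.1597662538; balance ≈ 39,955.6757.
Account B growth factor: (1 + 0.1/12)^264 ≈ 8.94311482631; balance ≈ 165,447.6243.
Account B is larger by 125,491.9486.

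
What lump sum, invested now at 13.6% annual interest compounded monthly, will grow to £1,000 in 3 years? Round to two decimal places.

Growth factor = (1 + 0.136/12)^36 ≈ 1.50036036.
P = 1,000/1.50036036 ≈ 666.5065.

£666.51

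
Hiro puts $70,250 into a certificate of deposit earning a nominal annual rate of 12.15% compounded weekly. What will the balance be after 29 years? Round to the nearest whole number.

Growth factor = (1 + 0.1215/52)^1508 ≈ 33.76382638959.
A ≈ 70,250 × 33.76382638959 ≈ 2,371,908.8039.

$2,371,909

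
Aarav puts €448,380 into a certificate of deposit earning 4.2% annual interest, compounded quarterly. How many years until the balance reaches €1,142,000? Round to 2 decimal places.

(1 + 0.0105)^(4t) = 1,142,000/448,380 = 2.5469.
4t·ln(1 + 0.0105) = ln(2.5469); 4t = 0.9349/0.0104453 ≈ 89.5043.
t ≈ 22.3761 years.

22.38 years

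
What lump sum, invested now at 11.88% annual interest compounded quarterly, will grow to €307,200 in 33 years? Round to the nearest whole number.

€6,451

Growth factor = (1 + 0.0297)^132 ≈ 47.6227074062.
P = 307,200/47.6227074062 ≈ 6,450.7042.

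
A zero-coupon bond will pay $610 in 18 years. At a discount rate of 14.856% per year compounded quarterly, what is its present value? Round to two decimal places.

Growth factor = (1 + 0.03714)^72 ≈ 13.8131163.
P = 610/13.8131163 ≈ 44.1609.

$44.16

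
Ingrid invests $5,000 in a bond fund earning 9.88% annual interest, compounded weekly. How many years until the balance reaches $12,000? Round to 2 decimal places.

We need (1 + 0.0019)^(52t) = 2.4, so 52t = ln 2.4 / ln 1.0019 ≈ 461.2106.
t ≈ 461.2106/52 = 8.8694 years.

8.87 years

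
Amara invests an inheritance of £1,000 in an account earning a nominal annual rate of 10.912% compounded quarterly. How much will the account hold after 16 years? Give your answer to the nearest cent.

Growth factor = (1 + 0.02728)^64 ≈ 5.598675672.
A ≈ 1,000 × 5.598675672 ≈ 5,598.6757.

£5,598.68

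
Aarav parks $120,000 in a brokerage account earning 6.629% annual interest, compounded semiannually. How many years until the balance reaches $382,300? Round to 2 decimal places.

(1 + 0.033145)^(2t) = 382,300/120,000 = 3.1858.
2t·ln(1 + 0.033145) = ln(3.1858); 2t = 1.1587/0.0326075 ≈ 35.5351.
t ≈ 17.7676 years.

17.77 years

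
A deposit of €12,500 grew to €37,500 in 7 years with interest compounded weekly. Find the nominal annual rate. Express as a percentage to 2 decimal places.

(1 + r/52)^364 = 37,500/12,500 = 3.
1 + r/52 = 3^(1/364) ≈ 1.003023, so r/52 ≈ 0.00302272.
r ≈ 52·0.00302272 = 15.71817%.

15.72%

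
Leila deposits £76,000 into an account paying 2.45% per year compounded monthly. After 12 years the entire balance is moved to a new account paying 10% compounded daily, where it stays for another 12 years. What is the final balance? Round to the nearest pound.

£338,414

After 12 years at 2.45%: 76,000 × 1.34138180832 ≈ 101,945.0174.
Then 12 years at 10%: 101,945.0174 × 3.31957129459 ≈ 338,413.7535.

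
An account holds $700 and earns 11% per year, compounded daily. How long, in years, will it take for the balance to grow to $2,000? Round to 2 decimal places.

9.55 years

(1 + 0.00030137)^(365t) = 2,000/700 = 2.8571.
365t·ln(1 + 0.00030137) = ln(2.8571); 365t = 1.0498/0.000301324 ≈ 3484.0256.
t ≈ 9.5453 years.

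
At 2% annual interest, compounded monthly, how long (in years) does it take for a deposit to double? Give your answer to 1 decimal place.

34.7 years

(1 + 0.00166667)^(12t) = 2.
12t = ln 2 / ln(1 + 0.00166667) ≈ 0.69315/0.00166528 ≈ 416.2348.
t ≈ 34.6862.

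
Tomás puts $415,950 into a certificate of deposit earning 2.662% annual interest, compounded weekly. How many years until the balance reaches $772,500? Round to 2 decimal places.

(1 + 0.000511923)^(52t) = 772,500/415,950 = 1.8572.
52t·ln(1 + 0.000511923) = ln(1.8572); 52t = 0.61907/0.000511792 ≈ 1209.6063.
t ≈ 23.2617 years.

23.26 years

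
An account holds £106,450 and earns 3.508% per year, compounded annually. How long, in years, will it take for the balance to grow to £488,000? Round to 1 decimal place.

(1 + 0.03508)^t = 488,000/106,450 = 4.5843.
t·ln(1 + 0.03508) = ln(4.5843); t = 1.5226/0.0344787 ≈ 44.1617.

44.2 years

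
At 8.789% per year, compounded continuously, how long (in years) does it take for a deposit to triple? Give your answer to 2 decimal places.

e^(0.08789t) = 3, so 0.08789t = ln 3 ≈ 1.0986.
t ≈ 1.0986/0.08789 ≈ 12.4999.

12.50 years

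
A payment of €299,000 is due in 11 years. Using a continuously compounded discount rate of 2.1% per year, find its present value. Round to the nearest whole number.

P = A·e^(−rt) = 299,000·e^(−0.231).
e^(−0.231) ≈ 0.793739466035, so P ≈ 237,328.1003.

€237,328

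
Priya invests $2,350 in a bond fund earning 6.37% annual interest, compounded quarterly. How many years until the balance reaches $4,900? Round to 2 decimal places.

(1 + 0.015925)^(4t) = 4,900/2,350 = 2.0851.
4t·ln(1 + 0.015925) = ln(2.0851); 4t = 0.73482/0.0157995 ≈ 46.5090.
t ≈ 11.6272 years.

11.63 years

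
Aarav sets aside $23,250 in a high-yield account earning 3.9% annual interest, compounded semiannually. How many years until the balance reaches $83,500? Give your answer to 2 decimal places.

33.10 years

We need (1 + 0.0195)^(2t) = 3.5914, so 2t = ln 3.5914 / ln 1.0195 ≈ 66.2034.
t ≈ 66.2034/2 = 33.1017 years.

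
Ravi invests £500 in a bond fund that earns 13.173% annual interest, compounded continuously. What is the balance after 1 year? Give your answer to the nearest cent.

£570.40

A = P·e^(rt) = 500·e^(0.13173·1) = 500·e^0.13173.
e^0.13173 ≈ 1.14080026, so A ≈ 570.4001.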